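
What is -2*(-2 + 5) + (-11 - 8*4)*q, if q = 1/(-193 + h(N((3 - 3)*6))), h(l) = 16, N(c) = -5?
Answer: -1019/177 ≈ -5.7571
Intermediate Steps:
q = -1/177 (q = 1/(-193 + 16) = 1/(-177) = -1/177 ≈ -0.0056497)
-2*(-2 + 5) + (-11 - 8*4)*q = -2*(-2 + 5) + (-11 - 8*4)*(-1/177) = -2*3 + (-11 - 32)*(-1/177) = -6 - 43*(-1/177) = -6 + 43/177 = -1019/177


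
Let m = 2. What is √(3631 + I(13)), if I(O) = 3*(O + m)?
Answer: 2*√919 ≈ 60.630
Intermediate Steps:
I(O) = 6 + 3*O (I(O) = 3*(O + 2) = 3*(2 + O) = 6 + 3*O)
√(3631 + I(13)) = √(3631 + (6 + 3*13)) = √(3631 + (6 + 39)) = √(3631 + 45) = √3676 = 2*√919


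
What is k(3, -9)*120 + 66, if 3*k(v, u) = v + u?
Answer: -174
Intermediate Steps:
k(v, u) = u/3 + v/3 (k(v, u) = (v + u)/3 = (u + v)/3 = u/3 + v/3)
k(3, -9)*120 + 66 = ((1/3)*(-9) + (1/3)*3)*120 + 66 = (-3 + 1)*120 + 66 = -2*120 + 66 = -240 + 66 = -174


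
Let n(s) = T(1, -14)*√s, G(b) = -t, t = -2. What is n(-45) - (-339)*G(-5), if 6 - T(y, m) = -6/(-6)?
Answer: 678 + 15*I*√5 ≈ 678.0 + 33.541*I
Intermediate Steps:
T(y, m) = 5 (T(y, m) = 6 - (-6)/(-6) = 6 - (-6)*(-1)/6 = 6 - 1*1 = 6 - 1 = 5)
G(b) = 2 (G(b) = -1*(-2) = 2)
n(s) = 5*√s
n(-45) - (-339)*G(-5) = 5*√(-45) - (-339)*2 = 5*(3*I*√5) - 1*(-678) = 15*I*√5 + 678 = 678 + 15*I*√5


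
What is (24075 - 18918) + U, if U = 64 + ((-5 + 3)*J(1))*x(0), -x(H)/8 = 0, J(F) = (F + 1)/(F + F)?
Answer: 5221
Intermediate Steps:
J(F) = (1 + F)/(2*F) (J(F) = (1 + F)/((2*F)) = (1 + F)*(1/(2*F)) = (1 + F)/(2*F))
x(H) = 0 (x(H) = -8*0 = 0)
U = 64 (U = 64 + ((-5 + 3)*((½)*(1 + 1)/1))*0 = 64 - 2*0 = 64 + 0 = 64)
(24075 - 18918) + U = (24075 - 18918) + 64 = 5157 + 64 = 5221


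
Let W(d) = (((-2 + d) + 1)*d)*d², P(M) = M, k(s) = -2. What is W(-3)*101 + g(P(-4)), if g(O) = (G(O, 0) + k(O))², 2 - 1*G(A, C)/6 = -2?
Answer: 11392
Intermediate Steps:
G(A, C) = 24 (G(A, C) = 12 - 6*(-2) = 12 + 12 = 24)
g(O) = 484 (g(O) = (24 - 2)² = 22² = 484)
W(d) = d³*(-1 + d) (W(d) = ((-1 + d)*d)*d² = (d*(-1 + d))*d² = d³*(-1 + d))
W(-3)*101 + g(P(-4)) = ((-3)³*(-1 - 3))*101 + 484 = -27*(-4)*101 + 484 = 108*101 + 484 = 10908 + 484 = 11392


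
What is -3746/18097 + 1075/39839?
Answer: -129782619/720966383 ≈ -0.18001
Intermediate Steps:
-3746/18097 + 1075/39839 = -129782619/720966383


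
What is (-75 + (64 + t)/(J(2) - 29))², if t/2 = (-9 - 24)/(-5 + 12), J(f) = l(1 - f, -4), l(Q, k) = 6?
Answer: 155176849/25921 ≈ 5986.5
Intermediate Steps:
J(f) = 6
t = -66/7 (t = 2*((-9 - 24)/(-5 + 12)) = 2*(-33/7) = -66/7 ≈ -9.4286)
(-75 + (64 + t)/(J(2) - 29))² = (-75 + (64 - 66/7)/(6 - 29))² = (-75 + (382/7)/(-23))² = (-75 + (382/7)*(-1/23))² = (-75 - 382/161)² = (-12457/161)² = 155176849/25921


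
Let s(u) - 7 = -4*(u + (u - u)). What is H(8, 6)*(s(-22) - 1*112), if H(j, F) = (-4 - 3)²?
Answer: -833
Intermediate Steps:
H(j, F) = 49 (H(j, F) = (-7)² = 49)
s(u) = 7 - 4*u (s(u) = 7 - 4*(u + (u - u)) = 7 - 4*(u + 0) = 7 - 4*u)
H(8, 6)*(s(-22) - 1*112) = 49*((7 - 4*(-22)) - 1*112) = 49*((7 + 88) - 112) = 49*(95 - 112) = 49*(-17) = -833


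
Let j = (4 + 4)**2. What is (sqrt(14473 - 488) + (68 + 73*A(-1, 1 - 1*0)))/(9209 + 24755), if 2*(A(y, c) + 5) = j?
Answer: 2039/33964 + sqrt(13985)/33964 ≈ 0.063516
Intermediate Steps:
j = 64 (j = 8**2 = 64)
A(y, c) = 27 (A(y, c) = -5 + (1/2)*64 = -5 + 32 = 27)
(sqrt(14473 - 488) + (68 + 73*A(-1, 1 - 1*0)))/(9209 + 24755) = (sqrt(14473 - 488) + (68 + 73*27))/(9209 + 24755) = (sqrt(13985) + (68 + 1971))/33964 = (sqrt(13985) + 2039)*(1/33964) = (2039 + sqrt(13985))*(1/33964) = 2039/33964 + sqrt(13985)/33964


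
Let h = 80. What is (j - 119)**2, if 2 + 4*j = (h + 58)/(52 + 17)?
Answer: 14161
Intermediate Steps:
j = 0 (j = -1/2 + ((80 + 58)/(52 + 17))/4 = -1/2 + (138/69)/4 = -1/2 + (138*(1/69))/4 = -1/2 + (1/4)*2 = -1/2 + 1/2 = 0)
(j - 119)**2 = (0 - 119)**2 = (-119)**2 = 14161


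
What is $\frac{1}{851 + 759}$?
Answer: $\frac{1}{1610} \approx 0.00062112$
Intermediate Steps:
$\frac{1}{851 + 759} = \frac{1}{1610}$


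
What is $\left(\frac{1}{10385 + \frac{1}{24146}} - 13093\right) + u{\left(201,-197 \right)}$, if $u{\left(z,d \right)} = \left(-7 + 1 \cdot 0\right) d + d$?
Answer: $- \frac{2986757205075}{250756211} \approx -11911.0$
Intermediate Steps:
$u{\left(z,d \right)} = - 6 d$ ($u{\left(z,d \right)} = \left(-7 + 0\right) d + d = - 7 d + d = - 6 d$)
$\left(\frac{1}{10385 + \frac{1}{24146}} - 13093\right) + u{\left(201,-197 \right)} = \left(\frac{1}{10385 + \frac{1}{24146}} - 13093\right) - -1182 = \left(\frac{1}{10385 + \frac{1}{24146}} - 13093\right) + 1182 = \left(\frac{1}{\frac{250756211}{24146}} - 13093\right) + 1182 = \left(\frac{24146}{250756211} - 13093\right) + 1182 = - \frac{3283151046477}{250756211} + 1182 = - \frac{2986757205075}{250756211}$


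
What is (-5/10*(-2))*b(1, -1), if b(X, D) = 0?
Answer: 0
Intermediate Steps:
(-5/10*(-2))*b(1, -1) = (-5/10*(-2))*0 = (-5*1/10*(-2))*0 = -1/2*(-2)*0 = 1*0 = 0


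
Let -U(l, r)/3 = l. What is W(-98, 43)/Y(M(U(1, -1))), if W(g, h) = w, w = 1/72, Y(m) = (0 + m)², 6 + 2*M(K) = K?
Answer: 1/1458 ≈ 0.00068587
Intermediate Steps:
U(l, r) = -3*l
M(K) = -3 + K/2
Y(m) = m²
w = 1/72 ≈ 0.013889
W(g, h) = 1/72
W(-98, 43)/Y(M(U(1, -1))) = 1/(72*((-3 + (-3*1)/2)²)) = 1/(72*((-3 + (½)*(-3))²)) = 1/(72*((-3 - 3/2)²)) = 1/(72*((-9/2)²)) = 1/(72*(81/4)) = (1/72)*(4/81) = 1/1458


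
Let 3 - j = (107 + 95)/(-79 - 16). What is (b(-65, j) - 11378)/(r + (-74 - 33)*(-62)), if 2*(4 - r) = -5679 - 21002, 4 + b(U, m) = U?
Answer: -22894/39957 ≈ -0.57297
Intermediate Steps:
j = 487/95 (j = 3 - (107 + 95)/(-79 - 16) = 3 - 202/(-95) = 3 - 202*(-1)/95 = 3 - 1*(-202/95) = 3 + 202/95 = 487/95 ≈ 5.1263)
b(U, m) = -4 + U
r = 26689/2 (r = 4 - (-5679 - 21002)/2 = 4 - ½*(-26681) = 4 + 26681/2 = 26689/2 ≈ 13345.)
(b(-65, j) - 11378)/(r + (-74 - 33)*(-62)) = ((-4 - 65) - 11378)/(26689/2 + (-74 - 33)*(-62)) = (-69 - 11378)/(26689/2 - 107*(-62)) = -11447/(26689/2 + 6634) = -11447/39957/2 = -11447*2/39957 = -22894/39957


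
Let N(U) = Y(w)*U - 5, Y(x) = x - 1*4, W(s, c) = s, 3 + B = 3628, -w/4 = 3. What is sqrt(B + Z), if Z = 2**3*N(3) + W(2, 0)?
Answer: sqrt(3203) ≈ 56.595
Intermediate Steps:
w = -12 (w = -4*3 = -12)
B = 3625 (B = -3 + 3628 = 3625)
Y(x) = -4 + x (Y(x) = x - 4 = -4 + x)
N(U) = -5 - 16*U (N(U) = (-4 - 12)*U - 5 = -16*U - 5 = -5 - 16*U)
Z = -422 (Z = 2**3*(-5 - 16*3) + 2 = 8*(-5 - 48) + 2 = 8*(-53) + 2 = -424 + 2 = -422)
sqrt(B + Z) = sqrt(3625 - 422) = sqrt(3203)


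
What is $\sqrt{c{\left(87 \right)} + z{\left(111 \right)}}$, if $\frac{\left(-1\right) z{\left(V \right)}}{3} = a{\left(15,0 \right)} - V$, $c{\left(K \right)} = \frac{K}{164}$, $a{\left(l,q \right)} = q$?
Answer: $\frac{\sqrt{2242659}}{82} \approx 18.263$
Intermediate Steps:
$c{\left(K \right)} = \frac{K}{164}$ ($c{\left(K \right)} = K \frac{1}{164} = \frac{K}{164}$)
$z{\left(V \right)} = 3 V$ ($z{\left(V \right)} = - 3 \left(0 - V\right) = - 3 \left(- V\right) = 3 V$)
$\sqrt{c{\left(87 \right)} + z{\left(111 \right)}} = \sqrt{\frac{1}{164} \cdot 87 + 3 \cdot 111} = \sqrt{\frac{87}{164} + 333} = \sqrt{\frac{54699}{164}} = \frac{\sqrt{2242659}}{82}$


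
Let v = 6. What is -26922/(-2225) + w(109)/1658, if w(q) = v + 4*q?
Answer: 22810063/1844525 ≈ 12.366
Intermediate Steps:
w(q) = 6 + 4*q
-26922/(-2225) + w(109)/1658 = -26922/(-2225) + (6 + 4*109)/1658 = -26922*(-1/2225) + (6 + 436)*(1/1658) = 26922/2225 + 442*(1/1658) = 26922/2225 + 221/829 = 22810063/1844525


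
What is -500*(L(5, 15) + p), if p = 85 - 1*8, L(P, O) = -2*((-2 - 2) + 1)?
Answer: -41500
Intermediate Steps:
L(P, O) = 6 (L(P, O) = -2*(-4 + 1) = -2*(-3) = 6)
p = 77 (p = 85 - 8 = 77)
-500*(L(5, 15) + p) = -500*(6 + 77) = -500*83 = -41500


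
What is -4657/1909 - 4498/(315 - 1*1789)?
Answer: 861132/1406933 ≈ 0.61206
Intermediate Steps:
-4657/1909 - 4498/(315 - 1*1789) = -4657*1/1909 - 4498/(315 - 1789) = -4657/1909 - 4498/(-1474) = -4657/1909 - 4498*(-1/1474) = -4657/1909 + 2249/737 = 861132/1406933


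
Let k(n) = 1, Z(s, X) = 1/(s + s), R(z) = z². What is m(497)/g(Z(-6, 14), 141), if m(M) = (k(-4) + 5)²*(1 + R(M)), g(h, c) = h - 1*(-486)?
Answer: 6276960/343 ≈ 18300.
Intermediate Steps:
Z(s, X) = 1/(2*s)
g(h, c) = 486 + h (g(h, c) = h + 486 = 486 + h)
m(M) = 36 + 36*M² (m(M) = (1 + 5)²*(1 + M²) = 6²*(1 + M²) = 36*(1 + M²) = 36 + 36*M²)
m(497)/g(Z(-6, 14), 141) = (36 + 36*497²)/(486 + (½)/(-6)) = (36 + 36*247009)/(486 + (½)*(-⅙)) = (36 + 8892324)/(486 - 1/12) = 8892360/(5831/12) = 8892360*(12/5831) = 6276960/343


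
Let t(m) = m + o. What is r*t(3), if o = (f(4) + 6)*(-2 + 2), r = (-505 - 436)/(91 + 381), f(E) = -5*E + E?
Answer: -2823/472 ≈ -5.9809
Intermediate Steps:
f(E) = -4*E
r = -941/472 ≈ -1.9936
o = 0 (o = (-4*4 + 6)*(-2 + 2) = (-16 + 6)*0 = -10*0 = 0)
t(m) = m (t(m) = m + 0 = m)
r*t(3) = -941/472*3 = -2823/472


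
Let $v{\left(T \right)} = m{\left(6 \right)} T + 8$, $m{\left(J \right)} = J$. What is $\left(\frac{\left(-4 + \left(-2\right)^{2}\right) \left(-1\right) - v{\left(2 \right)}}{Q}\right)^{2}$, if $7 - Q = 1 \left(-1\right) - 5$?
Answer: $\frac{400}{169} \approx 2.3669$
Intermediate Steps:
$v{\left(T \right)} = 8 + 6 T$ ($v{\left(T \right)} = 6 T + 8 = 8 + 6 T$)
$Q = 13$ ($Q = 7 - \left(1 \left(-1\right) - 5\right) = 7 - \left(-1 - 5\right) = 7 - -6 = 7 + 6 = 13$)
$\left(\frac{\left(-4 + \left(-2\right)^{2}\right) \left(-1\right) - v{\left(2 \right)}}{Q}\right)^{2} = \left(\frac{\left(-4 + \left(-2\right)^{2}\right) \left(-1\right) - \left(8 + 6 \cdot 2\right)}{13}\right)^{2} = \left(\left(\left(-4 + 4\right) \left(-1\right) - \left(8 + 12\right)\right) \frac{1}{13}\right)^{2} = \left(\left(0 \left(-1\right) - 20\right) \frac{1}{13}\right)^{2} = \left(\left(0 - 20\right) \frac{1}{13}\right)^{2} = \left(\left(-20\right) \frac{1}{13}\right)^{2} = \left(- \frac{20}{13}\right)^{2} = \frac{400}{169}$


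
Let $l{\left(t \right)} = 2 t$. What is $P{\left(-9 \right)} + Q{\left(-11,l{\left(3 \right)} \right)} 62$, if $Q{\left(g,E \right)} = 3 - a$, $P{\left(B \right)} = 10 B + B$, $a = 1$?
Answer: $25$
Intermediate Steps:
$P{\left(B \right)} = 11 B$
$Q{\left(g,E \right)} = 2$ ($Q{\left(g,E \right)} = 3 - 1 = 2$)
$P{\left(-9 \right)} + Q{\left(-11,l{\left(3 \right)} \right)} 62 = 11 \left(-9\right) + 2 \cdot 62 = -99 + 124 = 25$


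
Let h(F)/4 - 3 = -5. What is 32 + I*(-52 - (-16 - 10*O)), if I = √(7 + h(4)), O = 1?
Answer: 32 - 26*I ≈ 32.0 - 26.0*I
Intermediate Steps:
h(F) = -8 (h(F) = 12 + 4*(-5) = 12 - 20 = -8)
I
32 + I*(-52 - (-16 - 10*O)) = 32 + I*(-52 - (-16 - 10)) = 32 + I*(-52 - 1*(-26)) = 32 + I*(-52 + 26) = 32 + I*(-26) = 32 - 26*I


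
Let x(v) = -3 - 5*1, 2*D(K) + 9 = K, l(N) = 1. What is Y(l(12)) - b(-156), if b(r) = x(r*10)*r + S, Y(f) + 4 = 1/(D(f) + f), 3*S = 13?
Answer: -3770/3 ≈ -1256.7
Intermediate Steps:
S = 13/3 (S = (⅓)*13 = 13/3 ≈ 4.3333)
D(K) = -9/2 + K/2
x(v) = -8 (x(v) = -3 - 5 = -8)
Y(f) = -4 + 1/(-9/2 + 3*f/2) (Y(f) = -4 + 1/((-9/2 + f/2) + f) = -4 + 1/(-9/2 + 3*f/2))
b(r) = 13/3 - 8*r (b(r) = -8*r + 13/3 = 13/3 - 8*r)
Y(l(12)) - b(-156) = 2*(19 - 6*1)/(3*(-3 + 1)) - (13/3 - 8*(-156)) = (⅔)*(19 - 6)/(-2) - (13/3 + 1248) = (⅔)*(-½)*13 - 1*3757/3 = -13/3 - 3757/3 = -3770/3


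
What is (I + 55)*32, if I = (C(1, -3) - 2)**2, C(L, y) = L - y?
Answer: 1888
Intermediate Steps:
I = 4 (I = ((1 - 1*(-3)) - 2)**2 = ((1 + 3) - 2)**2 = (4 - 2)**2 = 2**2 = 4)
(I + 55)*32 = (4 + 55)*32 = 59*32 = 1888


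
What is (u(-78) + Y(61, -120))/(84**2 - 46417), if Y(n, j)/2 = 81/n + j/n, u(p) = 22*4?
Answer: -5290/2401021 ≈ -0.0022032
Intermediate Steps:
u(p) = 88
Y(n, j) = 162/n + 2*j/n (Y(n, j) = 2*(81/n + j/n) = 162/n + 2*j/n)
(u(-78) + Y(61, -120))/(84**2 - 46417) = (88 + 2*(81 - 120)/61)/(84**2 - 46417) = (88 + 2*(1/61)*(-39))/(7056 - 46417) = (88 - 78/61)/(-39361) = (5290/61)*(-1/39361) = -5290/2401021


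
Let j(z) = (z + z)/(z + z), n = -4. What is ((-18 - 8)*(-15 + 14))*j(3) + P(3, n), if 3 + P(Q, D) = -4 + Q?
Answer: 22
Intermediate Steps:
P(Q, D) = -7 + Q (P(Q, D) = -3 + (-4 + Q) = -7 + Q)
j(z) = 1 (j(z) = (2*z)/((2*z)) = (2*z)*(1/(2*z)) = 1)
((-18 - 8)*(-15 + 14))*j(3) + P(3, n) = ((-18 - 8)*(-15 + 14))*1 + (-7 + 3) = -26*(-1)*1 - 4 = 26*1 - 4 = 26 - 4 = 22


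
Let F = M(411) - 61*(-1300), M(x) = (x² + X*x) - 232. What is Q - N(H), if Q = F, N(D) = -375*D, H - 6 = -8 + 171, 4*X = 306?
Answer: 685611/2 ≈ 3.4281e+5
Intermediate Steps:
X = 153/2 (X = (¼)*306 = 153/2 ≈ 76.500)
H = 169 (H = 6 + (-8 + 171) = 6 + 163 = 169)
M(x) = -232 + x² + 153*x/2 (M(x) = (x² + 153*x/2) - 232 = -232 + x² + 153*x/2)
F = 558861/2 (F = (-232 + 411² + (153/2)*411) - 61*(-1300) = (-232 + 168921 + 62883/2) + 79300 = 400261/2 + 79300 = 558861/2 ≈ 2.7943e+5)
Q = 558861/2 ≈ 2.7943e+5
Q - N(H) = 558861/2 - (-375)*169 = 558861/2 - 1*(-63375) = 558861/2 + 63375 = 685611/2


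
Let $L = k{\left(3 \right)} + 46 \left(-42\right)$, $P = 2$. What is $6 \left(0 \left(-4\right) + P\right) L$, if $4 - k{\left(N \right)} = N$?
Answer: $-23172$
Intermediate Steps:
$k{\left(N \right)} = 4 - N$
$L = -1931$ ($L = \left(4 - 3\right) + 46 \left(-42\right) = \left(4 - 3\right) - 1932 = 1 - 1932 = -1931$)
$6 \left(0 \left(-4\right) + P\right) L = 6 \left(0 \left(-4\right) + 2\right) \left(-1931\right) = 6 \left(0 + 2\right) \left(-1931\right) = 6 \cdot 2 \left(-1931\right) = 12 \left(-1931\right) = -23172$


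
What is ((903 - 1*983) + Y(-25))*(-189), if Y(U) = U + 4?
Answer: 19089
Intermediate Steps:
Y(U) = 4 + U
((903 - 1*983) + Y(-25))*(-189) = ((903 - 1*983) + (4 - 25))*(-189) = ((903 - 983) - 21)*(-189) = (-80 - 21)*(-189) = -101*(-189) = 19089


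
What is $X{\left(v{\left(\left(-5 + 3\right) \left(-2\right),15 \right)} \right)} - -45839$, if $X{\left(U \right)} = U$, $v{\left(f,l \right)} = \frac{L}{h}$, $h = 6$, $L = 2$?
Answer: $\frac{137518}{3} \approx 45839.0$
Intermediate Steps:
$v{\left(f,l \right)} = \frac{1}{3}$ ($v{\left(f,l \right)} = \frac{2}{6} = 2 \cdot \frac{1}{6} = \frac{1}{3}$)
$X{\left(v{\left(\left(-5 + 3\right) \left(-2\right),15 \right)} \right)} - -45839 = \frac{1}{3} - -45839 = \frac{1}{3} + 45839 = \frac{137518}{3}$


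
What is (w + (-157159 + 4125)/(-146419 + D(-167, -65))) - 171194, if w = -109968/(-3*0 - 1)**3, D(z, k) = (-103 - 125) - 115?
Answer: -641821227/10483 ≈ -61225.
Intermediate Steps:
D(z, k) = -343 (D(z, k) = -228 - 115 = -343)
w = 109968 (w = -109968/(0 - 1)**3 = -109968/((-1)**3) = -109968/(-1) = -109968*(-1) = 109968)
(w + (-157159 + 4125)/(-146419 + D(-167, -65))) - 171194 = (109968 + (-157159 + 4125)/(-146419 - 343)) - 171194 = (109968 - 153034/(-146762)) - 171194 = (109968 - 153034*(-1/146762)) - 171194 = (109968 + 10931/10483) - 171194 = 1152805475/10483 - 171194 = -641821227/10483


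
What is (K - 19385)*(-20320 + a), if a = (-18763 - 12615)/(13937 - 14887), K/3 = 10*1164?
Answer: -29940018277/95 ≈ -3.1516e+8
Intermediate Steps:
K = 34920 (K = 3*(10*1164) = 3*11640 = 34920)
a = 15689/475 (a = -31378/(-950) = -31378*(-1/950) = 15689/475 ≈ 33.029)
(K - 19385)*(-20320 + a) = (34920 - 19385)*(-20320 + 15689/475) = 15535*(-9636311/475) = -29940018277/95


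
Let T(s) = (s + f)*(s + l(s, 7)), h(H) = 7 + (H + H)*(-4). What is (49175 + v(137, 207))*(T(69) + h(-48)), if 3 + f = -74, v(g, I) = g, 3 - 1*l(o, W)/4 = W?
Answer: -1627296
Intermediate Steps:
l(o, W) = 12 - 4*W
h(H) = 7 - 8*H (h(H) = 7 + (2*H)*(-4) = 7 - 8*H)
f = -77 (f = -3 - 74 = -77)
T(s) = (-77 + s)*(-16 + s) (T(s) = (s - 77)*(s + (12 - 4*7)) = (-77 + s)*(s + (12 - 28)) = (-77 + s)*(s - 16) = (-77 + s)*(-16 + s))
(49175 + v(137, 207))*(T(69) + h(-48)) = (49175 + 137)*((1232 + 69² - 93*69) + (7 - 8*(-48))) = 49312*((1232 + 4761 - 6417) + (7 + 384)) = 49312*(-424 + 391) = 49312*(-33) = -1627296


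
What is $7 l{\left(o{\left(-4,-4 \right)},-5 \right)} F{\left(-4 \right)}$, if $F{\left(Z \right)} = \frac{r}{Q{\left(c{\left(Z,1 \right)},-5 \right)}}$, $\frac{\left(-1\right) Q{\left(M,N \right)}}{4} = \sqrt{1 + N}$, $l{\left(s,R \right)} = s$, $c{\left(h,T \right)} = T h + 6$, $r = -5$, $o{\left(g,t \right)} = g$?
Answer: $\frac{35 i}{2} \approx 17.5 i$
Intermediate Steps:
$c{\left(h,T \right)} = 6 + T h$
$Q{\left(M,N \right)} = - 4 \sqrt{1 + N}$
$F{\left(Z \right)} = - \frac{5 i}{8}$ ($F{\left(Z \right)} = - \frac{5}{\left(-4\right) \sqrt{1 - 5}} = - \frac{5}{\left(-4\right) \sqrt{-4}} = - \frac{5}{\left(-4\right) 2 i} = - \frac{5}{\left(-8\right) i} = - 5 \frac{i}{8} = - \frac{5 i}{8}$)
$7 l{\left(o{\left(-4,-4 \right)},-5 \right)} F{\left(-4 \right)} = 7 \left(-4\right) \left(- \frac{5 i}{8}\right) = - 28 \left(- \frac{5 i}{8}\right) = \frac{35 i}{2}$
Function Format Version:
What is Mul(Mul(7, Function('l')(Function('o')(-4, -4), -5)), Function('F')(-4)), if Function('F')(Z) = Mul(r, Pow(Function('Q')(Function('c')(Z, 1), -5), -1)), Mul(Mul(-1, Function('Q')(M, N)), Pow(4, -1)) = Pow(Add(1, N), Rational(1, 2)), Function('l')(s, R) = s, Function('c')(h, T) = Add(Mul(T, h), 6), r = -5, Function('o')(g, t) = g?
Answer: Mul(Rational(35, 2), I) ≈ Mul(17.500, I)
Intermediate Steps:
Function('c')(h, T) = Add(6, Mul(T, h))
Function('Q')(M, N) = Mul(-4, Pow(Add(1, N), Rational(1, 2)))
Function('F')(Z) = Mul(Rational(-5, 8), I) (Function('F')(Z) = Mul(-5, Pow(Mul(-4, Pow(Add(1, -5), Rational(1, 2))), -1)) = Mul(-5, Pow(Mul(-4, Pow(-4, Rational(1, 2))), -1)) = Mul(-5, Pow(Mul(-4, Mul(2, I)), -1)) = Mul(-5, Pow(Mul(-8, I), -1)) = Mul(-5, Mul(Rational(1, 8), I)) = Mul(Rational(-5, 8), I))
Mul(Mul(7, Function('l')(Function('o')(-4, -4), -5)), Function('F')(-4)) = Mul(Mul(7, -4), Mul(Rational(-5, 8), I)) = Mul(-28, Mul(Rational(-5, 8), I)) = Mul(Rational(35, 2), I)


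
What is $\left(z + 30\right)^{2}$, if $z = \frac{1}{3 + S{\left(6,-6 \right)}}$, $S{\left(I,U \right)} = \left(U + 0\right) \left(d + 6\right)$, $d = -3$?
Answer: $\frac{201601}{225} \approx 896.0$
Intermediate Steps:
$S{\left(I,U \right)} = 3 U$ ($S{\left(I,U \right)} = \left(U + 0\right) \left(-3 + 6\right) = U 3 = 3 U$)
$z = - \frac{1}{15}$ ($z = \frac{1}{3 + 3 \left(-6\right)} = \frac{1}{3 - 18} = \frac{1}{-15} = - \frac{1}{15} \approx -0.066667$)
$\left(z + 30\right)^{2} = \left(- \frac{1}{15} + 30\right)^{2} = \left(\frac{449}{15}\right)^{2} = \frac{201601}{225}$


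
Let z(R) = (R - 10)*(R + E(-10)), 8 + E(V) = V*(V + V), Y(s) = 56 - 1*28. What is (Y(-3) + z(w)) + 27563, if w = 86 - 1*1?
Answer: 48366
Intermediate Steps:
Y(s) = 28 (Y(s) = 56 - 28 = 28)
w = 85 (w = 86 - 1 = 85)
E(V) = -8 + 2*V² (E(V) = -8 + V*(V + V) = -8 + V*(2*V) = -8 + 2*V²)
z(R) = (-10 + R)*(192 + R) (z(R) = (R - 10)*(R + (-8 + 2*(-10)²)) = (-10 + R)*(R + (-8 + 2*100)) = (-10 + R)*(R + (-8 + 200)) = (-10 + R)*(R + 192) = (-10 + R)*(192 + R))
(Y(-3) + z(w)) + 27563 = (28 + (-1920 + 85² + 182*85)) + 27563 = (28 + (-1920 + 7225 + 15470)) + 27563 = (28 + 20775) + 27563 = 20803 + 27563 = 48366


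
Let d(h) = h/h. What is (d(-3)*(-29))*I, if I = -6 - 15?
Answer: 609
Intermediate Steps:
I = -21
d(h) = 1
(d(-3)*(-29))*I = (1*(-29))*(-21) = -29*(-21) = 609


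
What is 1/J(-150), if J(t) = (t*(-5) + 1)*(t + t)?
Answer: -1/225300 ≈ -4.4385e-6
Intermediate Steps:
J(t) = 2*t*(1 - 5*t) (J(t) = (-5*t + 1)*(2*t) = (1 - 5*t)*(2*t) = 2*t*(1 - 5*t))
1/J(-150) = 1/(2*(-150)*(1 - 5*(-150))) = 1/(2*(-150)*(1 + 750)) = 1/(2*(-150)*751) = 1/(-225300) = -1/225300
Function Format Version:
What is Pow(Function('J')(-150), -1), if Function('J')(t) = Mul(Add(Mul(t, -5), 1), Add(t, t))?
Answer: Rational(-1, 225300) ≈ -4.4385e-6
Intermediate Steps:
Function('J')(t) = Mul(2, t, Add(1, Mul(-5, t))) (Function('J')(t) = Mul(Add(Mul(-5, t), 1), Mul(2, t)) = Mul(Add(1, Mul(-5, t)), Mul(2, t)) = Mul(2, t, Add(1, Mul(-5, t))))
Pow(Function('J')(-150), -1) = Pow(Mul(2, -150, Add(1, Mul(-5, -150))), -1) = Pow(Mul(2, -150, Add(1, 750)), -1) = Pow(Mul(2, -150, 751), -1) = Pow(-225300, -1) = Rational(-1, 225300)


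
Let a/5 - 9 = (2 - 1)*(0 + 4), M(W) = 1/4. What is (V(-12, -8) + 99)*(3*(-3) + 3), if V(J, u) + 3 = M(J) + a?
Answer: -1935/2 ≈ -967.50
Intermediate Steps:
M(W) = ¼
a = 65 (a = 45 + 5*((2 - 1)*(0 + 4)) = 45 + 5*(1*4) = 45 + 5*4 = 45 + 20 = 65)
V(J, u) = 249/4 (V(J, u) = -3 + (¼ + 65) = -3 + 261/4 = 249/4)
(V(-12, -8) + 99)*(3*(-3) + 3) = (249/4 + 99)*(3*(-3) + 3) = 645*(-9 + 3)/4 = (645/4)*(-6) = -1935/2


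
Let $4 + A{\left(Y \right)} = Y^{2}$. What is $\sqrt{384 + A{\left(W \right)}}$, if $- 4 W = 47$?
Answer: $\frac{3 \sqrt{921}}{4} \approx 22.761$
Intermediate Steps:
$W = - \frac{47}{4}$ ($W = \left(- \frac{1}{4}\right) 47 = - \frac{47}{4} \approx -11.75$)
$A{\left(Y \right)} = -4 + Y^{2}$
$\sqrt{384 + A{\left(W \right)}} = \sqrt{384 - \left(4 - \left(- \frac{47}{4}\right)^{2}\right)} = \sqrt{384 + \left(-4 + \frac{2209}{16}\right)} = \sqrt{384 + \frac{2145}{16}} = \sqrt{\frac{8289}{16}} = \frac{3 \sqrt{921}}{4}$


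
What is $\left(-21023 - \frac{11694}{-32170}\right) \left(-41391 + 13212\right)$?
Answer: $\frac{9528703714332}{16085} \approx 5.924 \cdot 10^{8}$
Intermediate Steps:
$\left(-21023 - \frac{11694}{-32170}\right) \left(-41391 + 13212\right) = \left(-21023 - - \frac{5847}{16085}\right) \left(-28179\right) = \left(-21023 + \frac{5847}{16085}\right) \left(-28179\right) = \left(- \frac{338149108}{16085}\right) \left(-28179\right) = \frac{9528703714332}{16085}$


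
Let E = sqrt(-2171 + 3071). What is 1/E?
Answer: 1/30 ≈ 0.033333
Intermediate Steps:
E = 30 (E = sqrt(900) = 30)
1/E = 1/30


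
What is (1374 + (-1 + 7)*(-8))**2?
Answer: 1758276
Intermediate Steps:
(1374 + (-1 + 7)*(-8))**2 = (1374 + 6*(-8))**2 = (1374 - 48)**2 = 1326**2 = 1758276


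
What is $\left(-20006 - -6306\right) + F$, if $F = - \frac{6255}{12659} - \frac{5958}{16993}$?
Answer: $- \frac{2947248815437}{215114387} \approx -13701.0$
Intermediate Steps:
$F = - \frac{181713537}{215114387}$ ($F = \left(-6255\right) \frac{1}{12659} - \frac{5958}{16993} = - \frac{6255}{12659} - \frac{5958}{16993} = - \frac{181713537}{215114387} \approx -0.84473$)
$\left(-20006 - -6306\right) + F = \left(-20006 - -6306\right) - \frac{181713537}{215114387} = \left(-20006 + 6306\right) - \frac{181713537}{215114387} = -13700 - \frac{181713537}{215114387} = - \frac{2947248815437}{215114387}$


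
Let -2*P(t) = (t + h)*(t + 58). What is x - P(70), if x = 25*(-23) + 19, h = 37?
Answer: 6292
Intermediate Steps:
x = -556 (x = -575 + 19 = -556)
P(t) = -(37 + t)*(58 + t)/2 (P(t) = -(t + 37)*(t + 58)/2 = -(37 + t)*(58 + t)/2)
x - P(70) = -556 - (-1073 - 95/2*70 - 1/2*70**2) = -556 - (-1073 - 3325 - 1/2*4900) = -556 - (-1073 - 3325 - 2450) = -556 - 1*(-6848) = -556 + 6848 = 6292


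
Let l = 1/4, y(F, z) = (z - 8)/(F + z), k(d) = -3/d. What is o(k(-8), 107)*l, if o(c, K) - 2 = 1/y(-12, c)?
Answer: 215/244 ≈ 0.88115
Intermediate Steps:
y(F, z) = (-8 + z)/(F + z)
o(c, K) = 2 + (-12 + c)/(-8 + c) (o(c, K) = 2 + 1/((-8 + c)/(-12 + c)) = 2 + (-12 + c)/(-8 + c))
l = ¼ ≈ 0.25000
o(k(-8), 107)*l = ((-28 + 3*(-3/(-8)))/(-8 - 3/(-8)))*(¼) = ((-28 + 3*(-3*(-⅛)))/(-8 - 3*(-⅛)))*(¼) = ((-28 + 3*(3/8))/(-8 + 3/8))*(¼) = ((-28 + 9/8)/(-61/8))*(¼) = -8/61*(-215/8)*(¼) = (215/61)*(¼) = 215/244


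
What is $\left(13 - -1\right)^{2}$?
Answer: $196$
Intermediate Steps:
$\left(13 - -1\right)^{2} = \left(13 + \left(1 + \left(-1 + 1\right)\right)\right)^{2} = \left(13 + \left(1 + 0\right)\right)^{2} = \left(13 + 1\right)^{2} = 14^{2} = 196$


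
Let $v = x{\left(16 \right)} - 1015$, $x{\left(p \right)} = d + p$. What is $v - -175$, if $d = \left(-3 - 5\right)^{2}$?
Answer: $-760$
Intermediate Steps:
$d = 64$ ($d = \left(-8\right)^{2} = 64$)
$x{\left(p \right)} = 64 + p$
$v = -935$ ($v = \left(64 + 16\right) - 1015 = 80 - 1015 = -935$)
$v - -175 = -935 - -175 = -935 + 175 = -760$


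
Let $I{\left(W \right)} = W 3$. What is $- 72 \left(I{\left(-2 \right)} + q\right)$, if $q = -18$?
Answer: $1728$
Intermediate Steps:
$I{\left(W \right)} = 3 W$
$- 72 \left(I{\left(-2 \right)} + q\right) = - 72 \left(3 \left(-2\right) - 18\right) = - 72 \left(-6 - 18\right) = \left(-72\right) \left(-24\right) = 1728$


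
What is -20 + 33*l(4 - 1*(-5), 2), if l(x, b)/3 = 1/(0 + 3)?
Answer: 13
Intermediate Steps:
l(x, b) = 1 (l(x, b) = 3/(0 + 3) = 3/3 = 3*(⅓) = 1)
-20 + 33*l(4 - 1*(-5), 2) = -20 + 33*1 = -20 + 33 = 13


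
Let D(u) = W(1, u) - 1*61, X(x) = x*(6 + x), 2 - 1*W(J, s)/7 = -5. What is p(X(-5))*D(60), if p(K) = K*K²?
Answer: 1500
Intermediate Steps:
W(J, s) = 49 (W(J, s) = 14 - 7*(-5) = 14 + 35 = 49)
D(u) = -12 (D(u) = 49 - 1*61 = 49 - 61 = -12)
p(K) = K³
p(X(-5))*D(60) = (-5*(6 - 5))³*(-12) = (-5*1)³*(-12) = (-5)³*(-12) = -125*(-12) = 1500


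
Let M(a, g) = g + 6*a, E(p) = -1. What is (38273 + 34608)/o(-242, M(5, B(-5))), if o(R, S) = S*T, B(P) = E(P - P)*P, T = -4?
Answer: -72881/140 ≈ -520.58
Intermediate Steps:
B(P) = -P
o(R, S) = -4*S (o(R, S) = S*(-4) = -4*S)
(38273 + 34608)/o(-242, M(5, B(-5))) = (38273 + 34608)/((-4*(-1*(-5) + 6*5))) = 72881/((-4*(5 + 30))) = 72881/((-4*35)) = 72881/(-140) = 72881*(-1/140) = -72881/140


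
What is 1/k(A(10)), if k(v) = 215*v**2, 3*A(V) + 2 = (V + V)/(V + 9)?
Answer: 361/7740 ≈ 0.046641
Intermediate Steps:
A(V) = -2/3 + 2*V/(3*(9 + V)) (A(V) = -2/3 + ((V + V)/(V + 9))/3 = -2/3 + ((2*V)/(9 + V))/3 = -2/3 + (2*V/(9 + V))/3 = -2/3 + 2*V/(3*(9 + V)))
1/k(A(10)) = 1/(215*(-6/(9 + 10))**2) = 1/(215*(-6/19)**2) = 1/(215*(36/361)) = 1/(7740/361) = 361/7740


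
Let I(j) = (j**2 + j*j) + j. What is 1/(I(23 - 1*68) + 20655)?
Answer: 1/24660 ≈ 4.0551e-5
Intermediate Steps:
I(j) = j + 2*j**2 (I(j) = (j**2 + j**2) + j = 2*j**2 + j = j + 2*j**2)
1/(I(23 - 1*68) + 20655) = 1/((23 - 1*68)*(1 + 2*(23 - 1*68)) + 20655) = 1/((23 - 68)*(1 + 2*(23 - 68)) + 20655) = 1/(-45*(1 + 2*(-45)) + 20655) = 1/(-45*(1 - 90) + 20655) = 1/(-45*(-89) + 20655) = 1/(4005 + 20655) = 1/24660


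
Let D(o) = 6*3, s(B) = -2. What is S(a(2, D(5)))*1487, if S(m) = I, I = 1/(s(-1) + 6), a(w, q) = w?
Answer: 1487/4 ≈ 371.75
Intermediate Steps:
D(o) = 18
I = 1/4 (I = 1/(-2 + 6) = 1/4 ≈ 0.25000)
S(m) = 1/4
S(a(2, D(5)))*1487 = (1/4)*1487 = 1487/4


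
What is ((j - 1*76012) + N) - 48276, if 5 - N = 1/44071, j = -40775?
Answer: -7274271119/44071 ≈ -1.6506e+5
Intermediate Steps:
N = 220354/44071 (N = 5 - 1/44071 = 220354/44071 ≈ 5.0000)
((j - 1*76012) + N) - 48276 = ((-40775 - 1*76012) + 220354/44071) - 48276 = ((-40775 - 76012) + 220354/44071) - 48276 = (-116787 + 220354/44071) - 48276 = -5146699523/44071 - 48276 = -7274271119/44071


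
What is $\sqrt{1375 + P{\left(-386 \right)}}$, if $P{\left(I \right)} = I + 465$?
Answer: $\sqrt{1454} \approx 38.131$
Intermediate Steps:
$P{\left(I \right)} = 465 + I$
$\sqrt{1375 + P{\left(-386 \right)}} = \sqrt{1375 + \left(465 - 386\right)} = \sqrt{1375 + 79} = \sqrt{1454}$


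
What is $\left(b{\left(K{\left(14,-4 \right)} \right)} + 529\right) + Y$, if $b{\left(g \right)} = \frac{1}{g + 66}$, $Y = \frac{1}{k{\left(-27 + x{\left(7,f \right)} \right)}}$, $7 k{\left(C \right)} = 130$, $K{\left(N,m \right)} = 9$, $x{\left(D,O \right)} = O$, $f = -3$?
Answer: $\frac{1031681}{1950} \approx 529.07$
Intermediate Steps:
$k{\left(C \right)} = \frac{130}{7}$ ($k{\left(C \right)} = \frac{1}{7} \cdot 130 = \frac{130}{7}$)
$Y = \frac{7}{130}$ ($Y = \frac{1}{\frac{130}{7}} = \frac{7}{130} \approx 0.053846$)
$b{\left(g \right)} = \frac{1}{66 + g}$
$\left(b{\left(K{\left(14,-4 \right)} \right)} + 529\right) + Y = \left(\frac{1}{66 + 9} + 529\right) + \frac{7}{130} = \left(\frac{1}{75} + 529\right) + \frac{7}{130} = \frac{39676}{75} + \frac{7}{130} = \frac{1031681}{1950}$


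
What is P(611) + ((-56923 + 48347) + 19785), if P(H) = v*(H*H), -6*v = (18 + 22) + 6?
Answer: -8552756/3 ≈ -2.8509e+6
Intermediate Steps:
v = -23/3 (v = -((18 + 22) + 6)/6 = -(40 + 6)/6 = -1/6*46 = -23/3 ≈ -7.6667)
P(H) = -23*H**2/3 (P(H) = -23*H*H/3 = -23*H**2/3)
P(611) + ((-56923 + 48347) + 19785) = -23/3*611**2 + ((-56923 + 48347) + 19785) = -23/3*373321 + (-8576 + 19785) = -8586383/3 + 11209 = -8552756/3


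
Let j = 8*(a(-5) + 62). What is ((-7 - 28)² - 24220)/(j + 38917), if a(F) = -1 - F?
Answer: -657/1127 ≈ -0.58296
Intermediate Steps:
j = 528 (j = 8*((-1 - 1*(-5)) + 62) = 8*((-1 + 5) + 62) = 8*(4 + 62) = 8*66 = 528)
((-7 - 28)² - 24220)/(j + 38917) = ((-7 - 28)² - 24220)/(528 + 38917) = ((-35)² - 24220)/39445 = (1225 - 24220)*(1/39445) = -22995*1/39445 = -657/1127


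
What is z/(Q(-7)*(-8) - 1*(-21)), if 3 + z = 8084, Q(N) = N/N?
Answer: 8081/13 ≈ 621.62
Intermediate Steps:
Q(N) = 1
z = 8081 (z = -3 + 8084 = 8081)
z/(Q(-7)*(-8) - 1*(-21)) = 8081/(1*(-8) - 1*(-21)) = 8081/(-8 + 21) = 8081/13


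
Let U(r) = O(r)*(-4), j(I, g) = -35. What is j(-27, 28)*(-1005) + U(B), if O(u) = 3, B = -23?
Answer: 35163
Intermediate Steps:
U(r) = -12 (U(r) = 3*(-4) = -12)
j(-27, 28)*(-1005) + U(B) = -35*(-1005) - 12 = 35175 - 12 = 35163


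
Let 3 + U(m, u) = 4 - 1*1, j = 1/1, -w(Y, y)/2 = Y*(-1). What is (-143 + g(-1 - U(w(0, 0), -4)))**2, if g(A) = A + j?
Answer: 20449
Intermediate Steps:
w(Y, y) = 2*Y (w(Y, y) = -2*Y*(-1) = -(-2)*Y = 2*Y)
j = 1
U(m, u) = 0 (U(m, u) = -3 + (4 - 1*1) = -3 + (4 - 1) = -3 + 3 = 0)
g(A) = 1 + A (g(A) = A + 1 = 1 + A)
(-143 + g(-1 - U(w(0, 0), -4)))**2 = (-143 + (1 + (-1 - 1*0)))**2 = (-143 + (1 + (-1 + 0)))**2 = (-143 + (1 - 1))**2 = (-143 + 0)**2 = (-143)**2 = 20449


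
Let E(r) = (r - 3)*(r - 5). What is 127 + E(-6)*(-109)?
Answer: -10664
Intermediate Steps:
E(r) = (-5 + r)*(-3 + r) (E(r) = (-3 + r)*(-5 + r) = (-5 + r)*(-3 + r))
127 + E(-6)*(-109) = 127 + (15 + (-6)² - 8*(-6))*(-109) = 127 + (15 + 36 + 48)*(-109) = 127 + 99*(-109) = 127 - 10791 = -10664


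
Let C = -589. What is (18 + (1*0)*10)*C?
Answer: -10602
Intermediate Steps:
(18 + (1*0)*10)*C = (18 + (1*0)*10)*(-589) = (18 + 0*10)*(-589) = (18 + 0)*(-589) = 18*(-589) = -10602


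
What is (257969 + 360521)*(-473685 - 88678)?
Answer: -347815891870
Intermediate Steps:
(257969 + 360521)*(-473685 - 88678) = 618490*(-562363) = -347815891870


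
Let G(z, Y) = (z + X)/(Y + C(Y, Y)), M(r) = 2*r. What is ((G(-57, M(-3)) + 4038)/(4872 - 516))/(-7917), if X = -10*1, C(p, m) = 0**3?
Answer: -24295/206918712 ≈ -0.00011741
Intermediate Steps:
C(p, m) = 0
X = -10
G(z, Y) = (-10 + z)/Y (G(z, Y) = (z - 10)/(Y + 0) = (-10 + z)/Y)
((G(-57, M(-3)) + 4038)/(4872 - 516))/(-7917) = (((-10 - 57)/((2*(-3))) + 4038)/(4872 - 516))/(-7917) = ((-67/(-6) + 4038)/4356)*(-1/7917) = ((-1/6*(-67) + 4038)*(1/4356))*(-1/7917) = ((67/6 + 4038)*(1/4356))*(-1/7917) = ((24295/6)*(1/4356))*(-1/7917) = (24295/26136)*(-1/7917) = -24295/206918712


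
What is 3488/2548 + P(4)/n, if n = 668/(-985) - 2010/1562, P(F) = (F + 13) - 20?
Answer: 2788247611/962910221 ≈ 2.8956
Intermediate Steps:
P(F) = -7 + F (P(F) = (13 + F) - 20 = -7 + F)
n = -1511633/769285 (n = 668*(-1/985) - 2010*1/1562 = -668/985 - 1005/781 = -1511633/769285 ≈ -1.9650)
3488/2548 + P(4)/n = 3488/2548 + (-7 + 4)/(-1511633/769285) = 3488*(1/2548) - 3*(-769285/1511633) = 872/637 + 2307855/1511633 = 2788247611/962910221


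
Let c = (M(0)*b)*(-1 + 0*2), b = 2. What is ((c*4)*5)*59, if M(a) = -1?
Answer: 2360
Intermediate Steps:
c = 2 (c = (-1*2)*(-1 + 0*2) = -2*(-1 + 0) = -2*(-1) = 2)
((c*4)*5)*59 = ((2*4)*5)*59 = (8*5)*59 = 40*59 = 2360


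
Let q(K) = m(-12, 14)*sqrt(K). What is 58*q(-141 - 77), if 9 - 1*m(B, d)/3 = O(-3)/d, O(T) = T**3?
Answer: 13311*I*sqrt(218)/7 ≈ 28076.0*I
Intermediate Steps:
m(B, d) = 27 + 81/d (m(B, d) = 27 - 3*(-3)**3/d = 27 - (-81)/d = 27 + 81/d)
q(K) = 459*sqrt(K)/14 (q(K) = (27 + 81/14)*sqrt(K) = 459*sqrt(K)/14)
58*q(-141 - 77) = 58*(459*sqrt(-141 - 77)/14) = 58*(459*sqrt(-218)/14) = 58*(459*(I*sqrt(218))/14) = 58*(459*I*sqrt(218)/14) = 13311*I*sqrt(218)/7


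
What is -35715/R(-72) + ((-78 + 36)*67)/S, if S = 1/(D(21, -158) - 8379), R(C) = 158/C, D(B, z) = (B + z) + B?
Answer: 1889775210/79 ≈ 2.3921e+7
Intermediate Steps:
D(B, z) = z + 2*B
S = -1/8495 (S = 1/((-158 + 2*21) - 8379) = 1/((-158 + 42) - 8379) = 1/(-116 - 8379) = 1/(-8495) = -1/8495 ≈ -0.00011772)
-35715/R(-72) + ((-78 + 36)*67)/S = -35715/(158/(-72)) + ((-78 + 36)*67)/(-1/8495) = -35715/(158*(-1/72)) - 42*67*(-8495) = -35715/(-79/36) - 2814*(-8495) = -35715*(-36/79) + 23904930 = 1285740/79 + 23904930 = 1889775210/79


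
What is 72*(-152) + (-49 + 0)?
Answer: -10993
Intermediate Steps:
72*(-152) + (-49 + 0) = -10944 - 49 = -10993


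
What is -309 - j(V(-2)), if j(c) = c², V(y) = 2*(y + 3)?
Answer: -313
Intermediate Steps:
V(y) = 6 + 2*y (V(y) = 2*(3 + y) = 6 + 2*y)
-309 - j(V(-2)) = -309 - (6 + 2*(-2))² = -309 - (6 - 4)² = -309 - 1*2² = -309 - 1*4 = -309 - 4 = -313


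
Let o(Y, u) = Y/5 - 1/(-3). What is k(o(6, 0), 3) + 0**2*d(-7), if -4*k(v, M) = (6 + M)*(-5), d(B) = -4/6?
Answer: 45/4 ≈ 11.250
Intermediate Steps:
d(B) = -2/3 (d(B) = -4*1/6 = -2/3)
o(Y, u) = 1/3 + Y/5 (o(Y, u) = Y*(1/5) - 1*(-1/3) = Y/5 + 1/3 = 1/3 + Y/5)
k(v, M) = 15/2 + 5*M/4 (k(v, M) = -(6 + M)*(-5)/4 = -(-30 - 5*M)/4 = 15/2 + 5*M/4)
k(o(6, 0), 3) + 0**2*d(-7) = (15/2 + (5/4)*3) + 0**2*(-2/3) = (15/2 + 15/4) + 0*(-2/3) = 45/4 + 0 = 45/4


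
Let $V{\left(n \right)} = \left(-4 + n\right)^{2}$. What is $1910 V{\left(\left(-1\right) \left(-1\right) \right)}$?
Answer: $17190$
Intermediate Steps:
$1910 V{\left(\left(-1\right) \left(-1\right) \right)} = 1910 \left(-4 - -1\right)^{2} = 1910 \left(-4 + 1\right)^{2} = 1910 \left(-3\right)^{2} = 1910 \cdot 9 = 17190$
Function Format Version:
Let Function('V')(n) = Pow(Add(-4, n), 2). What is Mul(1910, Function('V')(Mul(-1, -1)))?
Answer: 17190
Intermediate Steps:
Mul(1910, Function('V')(Mul(-1, -1))) = Mul(1910, Pow(Add(-4, Mul(-1, -1)), 2)) = Mul(1910, Pow(Add(-4, 1), 2)) = Mul(1910, Pow(-3, 2)) = Mul(1910, 9) = 17190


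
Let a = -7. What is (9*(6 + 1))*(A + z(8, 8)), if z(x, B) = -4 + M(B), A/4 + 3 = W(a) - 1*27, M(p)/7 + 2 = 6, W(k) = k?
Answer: -7812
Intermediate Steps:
M(p) = 28 (M(p) = -14 + 7*6 = -14 + 42 = 28)
A = -148 (A = -12 + 4*(-7 - 1*27) = -12 + 4*(-7 - 27) = -12 + 4*(-34) = -12 - 136 = -148)
z(x, B) = 24 (z(x, B) = -4 + 28 = 24)
(9*(6 + 1))*(A + z(8, 8)) = (9*(6 + 1))*(-148 + 24) = (9*7)*(-124) = 63*(-124) = -7812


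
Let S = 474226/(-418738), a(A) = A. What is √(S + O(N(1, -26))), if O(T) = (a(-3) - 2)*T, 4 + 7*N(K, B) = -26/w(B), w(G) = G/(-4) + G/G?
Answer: √1657301146455/628107 ≈ 2.0496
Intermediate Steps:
w(G) = 1 - G/4 (w(G) = G*(-¼) + 1 = -G/4 + 1 = 1 - G/4)
N(K, B) = -4/7 - 26/(7*(1 - B/4)) (N(K, B) = -4/7 + (-26/(1 - B/4))/7 = -4/7 - 26/(7*(1 - B/4)))
S = -237113/209369 (S = 474226*(-1/418738) = -237113/209369 ≈ -1.1325)
O(T) = -5*T (O(T) = (-3 - 2)*T = -5*T)
√(S + O(N(1, -26))) = √(-237113/209369 - 20*(30 - 1*(-26))/(7*(-4 - 26))) = √(-237113/209369 - 20*(30 + 26)/(7*(-30))) = √(-237113/209369 - 20*(-1)*56/(7*30)) = √(-237113/209369 - 5*(-16/15)) = √(-237113/209369 + 16/3) = √(2638565/628107) = √1657301146455/628107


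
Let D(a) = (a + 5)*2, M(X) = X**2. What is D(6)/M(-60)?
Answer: 11/1800 ≈ 0.0061111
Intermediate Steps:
D(a) = 10 + 2*a (D(a) = (5 + a)*2 = 10 + 2*a)
D(6)/M(-60) = (10 + 2*6)/((-60)**2) = (10 + 12)/3600 = 22*(1/3600) = 11/1800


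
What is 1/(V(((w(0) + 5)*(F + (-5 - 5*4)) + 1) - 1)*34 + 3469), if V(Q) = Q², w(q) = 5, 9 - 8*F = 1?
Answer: 1/1961869 ≈ 5.0972e-7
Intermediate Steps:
F = 1 (F = 9/8 - ⅛*1 = 9/8 - ⅛ = 1)
1/(V(((w(0) + 5)*(F + (-5 - 5*4)) + 1) - 1)*34 + 3469) = 1/((((5 + 5)*(1 + (-5 - 5*4)) + 1) - 1)²*34 + 3469) = 1/(((10*(1 + (-5 - 20)) + 1) - 1)²*34 + 3469) = 1/(((10*(1 - 25) + 1) - 1)²*34 + 3469) = 1/(((10*(-24) + 1) - 1)²*34 + 3469) = 1/(((-240 + 1) - 1)²*34 + 3469) = 1/((-239 - 1)²*34 + 3469) = 1/((-240)²*34 + 3469) = 1/(57600*34 + 3469) = 1/(1958400 + 3469) = 1/1961869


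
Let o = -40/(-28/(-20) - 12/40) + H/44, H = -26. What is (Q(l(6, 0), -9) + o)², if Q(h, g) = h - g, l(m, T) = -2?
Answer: 434281/484 ≈ 897.27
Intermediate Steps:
o = -813/22 (o = -40/(-28/(-20) - 12/40) - 26/44 = -40/(-28*(-1/20) - 12*1/40) - 26*1/44 = -40/(7/5 - 3/10) - 13/22 = -40/11/10 - 13/22 = -40*10/11 - 13/22 = -400/11 - 13/22 = -813/22 ≈ -36.955)
(Q(l(6, 0), -9) + o)² = ((-2 - 1*(-9)) - 813/22)² = ((-2 + 9) - 813/22)² = (7 - 813/22)² = (-659/22)² = 434281/484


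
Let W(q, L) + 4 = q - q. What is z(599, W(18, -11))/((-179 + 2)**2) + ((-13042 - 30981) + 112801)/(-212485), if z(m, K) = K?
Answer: -2155595902/6656942565 ≈ -0.32381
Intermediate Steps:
W(q, L) = -4 (W(q, L) = -4 + (q - q) = -4 + 0 = -4)
z(599, W(18, -11))/((-179 + 2)**2) + ((-13042 - 30981) + 112801)/(-212485) = -4/(-179 + 2)**2 + ((-13042 - 30981) + 112801)/(-212485) = -4/((-177)**2) + (-44023 + 112801)*(-1/212485) = -4/31329 + 68778*(-1/212485) = -4*1/31329 - 68778/212485 = -4/31329 - 68778/212485 = -2155595902/6656942565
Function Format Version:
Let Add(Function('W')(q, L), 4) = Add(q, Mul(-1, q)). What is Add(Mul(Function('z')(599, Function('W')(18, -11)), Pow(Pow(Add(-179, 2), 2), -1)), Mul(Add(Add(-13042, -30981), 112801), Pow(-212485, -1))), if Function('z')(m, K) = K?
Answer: Rational(-2155595902, 6656942565) ≈ -0.32381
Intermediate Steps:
Function('W')(q, L) = -4 (Function('W')(q, L) = Add(-4, Add(q, Mul(-1, q))) = Add(-4, 0) = -4)
Add(Mul(Function('z')(599, Function('W')(18, -11)), Pow(Pow(Add(-179, 2), 2), -1)), Mul(Add(Add(-13042, -30981), 112801), Pow(-212485, -1))) = Add(Mul(-4, Pow(Pow(Add(-179, 2), 2), -1)), Mul(Add(Add(-13042, -30981), 112801), Pow(-212485, -1))) = Add(Mul(-4, Pow(Pow(-177, 2), -1)), Mul(Add(-44023, 112801), Rational(-1, 212485))) = Add(Mul(-4, Pow(31329, -1)), Mul(68778, Rational(-1, 212485))) = Add(Mul(-4, Rational(1, 31329)), Rational(-68778, 212485)) = Add(Rational(-4, 31329), Rational(-68778, 212485)) = Rational(-2155595902, 6656942565)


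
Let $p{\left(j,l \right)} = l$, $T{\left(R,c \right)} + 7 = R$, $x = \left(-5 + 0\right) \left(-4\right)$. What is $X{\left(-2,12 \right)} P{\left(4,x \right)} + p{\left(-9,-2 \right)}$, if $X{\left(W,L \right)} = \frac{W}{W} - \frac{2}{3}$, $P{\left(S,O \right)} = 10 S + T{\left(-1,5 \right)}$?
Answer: $\frac{26}{3} \approx 8.6667$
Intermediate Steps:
$x = 20$ ($x = \left(-5\right) \left(-4\right) = 20$)
$T{\left(R,c \right)} = -7 + R$
$P{\left(S,O \right)} = -8 + 10 S$ ($P{\left(S,O \right)} = 10 S - 8 = -8 + 10 S$)
$X{\left(W,L \right)} = \frac{1}{3}$ ($X{\left(W,L \right)} = 1 - \frac{2}{3} = \frac{1}{3}$)
$X{\left(-2,12 \right)} P{\left(4,x \right)} + p{\left(-9,-2 \right)} = \frac{-8 + 10 \cdot 4}{3} - 2 = \frac{-8 + 40}{3} - 2 = \frac{1}{3} \cdot 32 - 2 = \frac{32}{3} - 2 = \frac{26}{3}$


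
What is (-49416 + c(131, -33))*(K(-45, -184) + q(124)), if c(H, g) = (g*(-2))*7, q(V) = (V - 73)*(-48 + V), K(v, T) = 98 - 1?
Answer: -194494242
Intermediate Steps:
K(v, T) = 97
q(V) = (-73 + V)*(-48 + V)
c(H, g) = -14*g (c(H, g) = -2*g*7 = -14*g)
(-49416 + c(131, -33))*(K(-45, -184) + q(124)) = (-49416 - 14*(-33))*(97 + (3504 + 124**2 - 121*124)) = (-49416 + 462)*(97 + (3504 + 15376 - 15004)) = -48954*(97 + 3876) = -48954*3973 = -194494242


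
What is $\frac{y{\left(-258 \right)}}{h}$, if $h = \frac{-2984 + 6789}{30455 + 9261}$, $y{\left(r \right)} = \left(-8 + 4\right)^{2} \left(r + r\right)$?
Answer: $- \frac{327895296}{3805} \approx -86175.0$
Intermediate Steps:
$y{\left(r \right)} = 32 r$ ($y{\left(r \right)} = \left(-4\right)^{2} \cdot 2 r = 16 \cdot 2 r = 32 r$)
$h = \frac{3805}{39716} \approx 0.095805$
$\frac{y{\left(-258 \right)}}{h} = \frac{32 \left(-258\right)}{\frac{3805}{39716}} = \left(-8256\right) \frac{39716}{3805} = - \frac{327895296}{3805}$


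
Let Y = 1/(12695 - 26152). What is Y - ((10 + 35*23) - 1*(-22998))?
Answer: -320451542/13457 ≈ -23813.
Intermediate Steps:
Y = -1/13457 (Y = 1/(-13457) = -1/13457 ≈ -7.4311e-5)
Y - ((10 + 35*23) - 1*(-22998)) = -1/13457 - ((10 + 35*23) - 1*(-22998)) = -1/13457 - ((10 + 805) + 22998) = -1/13457 - (815 + 22998) = -1/13457 - 1*23813 = -1/13457 - 23813 = -320451542/13457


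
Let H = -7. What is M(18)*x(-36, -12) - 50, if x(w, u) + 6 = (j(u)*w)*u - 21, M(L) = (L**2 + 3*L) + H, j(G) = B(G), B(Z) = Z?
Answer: -1933331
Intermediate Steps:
j(G) = G
M(L) = -7 + L**2 + 3*L (M(L) = (L**2 + 3*L) - 7 = -7 + L**2 + 3*L)
x(w, u) = -27 + w*u**2 (x(w, u) = -6 + ((u*w)*u - 21) = -6 + (w*u**2 - 21) = -6 + (-21 + w*u**2) = -27 + w*u**2)
M(18)*x(-36, -12) - 50 = (-7 + 18**2 + 3*18)*(-27 - 36*(-12)**2) - 50 = (-7 + 324 + 54)*(-27 - 36*144) - 50 = 371*(-27 - 5184) - 50 = 371*(-5211) - 50 = -1933281 - 50 = -1933331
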